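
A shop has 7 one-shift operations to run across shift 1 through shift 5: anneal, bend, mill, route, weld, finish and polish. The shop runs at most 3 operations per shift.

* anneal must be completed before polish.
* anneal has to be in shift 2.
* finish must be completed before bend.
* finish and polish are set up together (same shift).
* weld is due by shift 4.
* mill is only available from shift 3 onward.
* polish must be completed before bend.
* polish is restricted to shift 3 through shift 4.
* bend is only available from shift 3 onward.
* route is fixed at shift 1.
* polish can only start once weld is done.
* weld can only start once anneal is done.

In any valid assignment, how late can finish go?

Finish must be in the same shift as polish, which can't be before shift 4, so finish is at least shift 4; downstream work caps finish at shift 4.
finish at shift 4 is achievable: finish=shift 4; route=shift 1; polish=shift 4; bend=shift 5; weld=shift 3; mill=shift 3; anneal=shift 2.

shift 4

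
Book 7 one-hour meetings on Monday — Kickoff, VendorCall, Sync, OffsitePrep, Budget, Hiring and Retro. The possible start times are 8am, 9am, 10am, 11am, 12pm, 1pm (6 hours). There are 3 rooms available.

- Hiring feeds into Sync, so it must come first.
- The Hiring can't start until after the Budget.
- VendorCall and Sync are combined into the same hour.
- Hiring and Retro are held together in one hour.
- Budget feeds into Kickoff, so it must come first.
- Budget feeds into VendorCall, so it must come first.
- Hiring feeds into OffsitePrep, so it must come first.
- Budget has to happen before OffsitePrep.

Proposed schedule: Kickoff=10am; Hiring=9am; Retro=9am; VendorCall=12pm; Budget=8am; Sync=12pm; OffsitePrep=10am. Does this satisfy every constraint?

Yes, all constraints hold

Budget feeds into Kickoff, so it must come first — holds.
Hiring feeds into Sync, so it must come first — holds.
The Hiring can't start until after the Budget — holds.
There are 3 rooms available — holds.
Budget feeds into VendorCall, so it must come first — holds.
VendorCall and Sync are combined into the same hour — holds.
Hiring feeds into OffsitePrep, so it must come first — holds.
Hiring and Retro are held together in one hour — holds.
Budget has to happen before OffsitePrep — holds.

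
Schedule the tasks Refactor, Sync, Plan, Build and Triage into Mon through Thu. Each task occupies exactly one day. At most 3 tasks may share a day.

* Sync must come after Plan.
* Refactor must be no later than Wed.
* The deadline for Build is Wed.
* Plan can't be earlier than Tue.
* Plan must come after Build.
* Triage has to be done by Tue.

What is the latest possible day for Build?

Tue

Build's own window allows nothing later than Wed; downstream work caps Build at Tue.
Build at Tue is achievable: Build -> Tue; Plan -> Wed; Refactor -> Mon; Triage -> Mon; Sync -> Thu.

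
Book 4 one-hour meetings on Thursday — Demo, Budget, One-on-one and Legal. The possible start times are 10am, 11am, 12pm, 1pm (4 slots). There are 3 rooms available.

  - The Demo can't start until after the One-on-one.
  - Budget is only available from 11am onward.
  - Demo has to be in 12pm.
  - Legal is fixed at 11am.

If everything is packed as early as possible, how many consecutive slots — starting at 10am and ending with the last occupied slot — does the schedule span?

The precedence chain requires at least 2 distinct slots.
With at most 3 per slot and 4 meetings, at least 2 slots are needed.
Demo can't be placed before 12pm — that is slot 3 counting from 10am — so the schedule must run through at least 3 slots.
3 works (last occupied slot: 12pm): for example Budget -> 11am; Demo -> 12pm; One-on-one -> 10am; Legal -> 11am.

3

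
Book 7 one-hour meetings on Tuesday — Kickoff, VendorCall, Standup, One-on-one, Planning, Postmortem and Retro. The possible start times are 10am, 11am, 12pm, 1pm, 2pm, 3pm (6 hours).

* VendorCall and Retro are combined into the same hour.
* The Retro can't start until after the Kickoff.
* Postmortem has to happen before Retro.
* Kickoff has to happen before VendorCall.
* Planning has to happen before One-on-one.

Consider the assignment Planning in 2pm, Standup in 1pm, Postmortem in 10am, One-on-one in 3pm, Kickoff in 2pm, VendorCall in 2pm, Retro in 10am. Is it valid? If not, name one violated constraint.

VendorCall and Retro are combined into the same hour — violated.
Postmortem has to happen before Retro — violated.
The Retro can't start until after the Kickoff — violated.
Kickoff has to happen before VendorCall — violated.
Planning has to happen before One-on-one — holds.

No — it violates: The Retro can't start until after the Kickoff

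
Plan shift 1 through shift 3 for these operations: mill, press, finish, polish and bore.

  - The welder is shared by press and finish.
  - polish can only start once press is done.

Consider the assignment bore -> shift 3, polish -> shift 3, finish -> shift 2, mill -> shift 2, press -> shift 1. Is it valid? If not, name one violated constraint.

The welder is shared by press and finish — holds.
polish can only start once press is done — holds.

Yes, all constraints hold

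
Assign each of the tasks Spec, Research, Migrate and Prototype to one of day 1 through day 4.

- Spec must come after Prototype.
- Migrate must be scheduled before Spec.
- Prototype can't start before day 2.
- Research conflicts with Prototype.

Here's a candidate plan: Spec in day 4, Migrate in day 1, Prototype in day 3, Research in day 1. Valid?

Yes

Research conflicts with Prototype — holds.
Spec must come after Prototype — holds.
Migrate must be scheduled before Spec — holds.
Prototype can't start before day 2 — holds.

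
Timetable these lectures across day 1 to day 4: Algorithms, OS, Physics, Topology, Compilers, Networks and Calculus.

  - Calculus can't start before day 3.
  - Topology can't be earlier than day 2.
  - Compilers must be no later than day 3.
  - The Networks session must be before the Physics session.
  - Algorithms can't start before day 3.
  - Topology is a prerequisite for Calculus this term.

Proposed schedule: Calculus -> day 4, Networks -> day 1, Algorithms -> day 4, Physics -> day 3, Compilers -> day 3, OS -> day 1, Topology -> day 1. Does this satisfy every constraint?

The Networks session must be before the Physics session — holds.
Compilers must be no later than day 3 — holds.
Calculus can't start before day 3 — holds.
Topology can't be earlier than day 2 — violated.
Topology is a prerequisite for Calculus this term — holds.
Algorithms can't start before day 3 — holds.

No. Topology can't be earlier than day 2 is not satisfied.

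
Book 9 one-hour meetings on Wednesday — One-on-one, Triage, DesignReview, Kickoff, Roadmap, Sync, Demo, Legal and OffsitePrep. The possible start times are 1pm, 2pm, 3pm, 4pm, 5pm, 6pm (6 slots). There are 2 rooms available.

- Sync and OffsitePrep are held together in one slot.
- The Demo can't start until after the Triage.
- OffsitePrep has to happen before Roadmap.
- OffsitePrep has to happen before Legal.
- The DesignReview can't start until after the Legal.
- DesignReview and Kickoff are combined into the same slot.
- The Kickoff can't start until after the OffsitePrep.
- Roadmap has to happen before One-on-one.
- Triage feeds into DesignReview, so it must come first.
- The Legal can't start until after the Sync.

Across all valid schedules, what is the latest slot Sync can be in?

Downstream work caps Sync at 4pm.
Sync at 3pm is achievable: One-on-one=6pm, DesignReview=5pm, Demo=2pm, Roadmap=4pm, OffsitePrep=3pm, Triage=1pm, Kickoff=5pm, Sync=3pm, Legal=4pm.
Nothing later works — the capacity limit rule out every slot after 3pm.

3pm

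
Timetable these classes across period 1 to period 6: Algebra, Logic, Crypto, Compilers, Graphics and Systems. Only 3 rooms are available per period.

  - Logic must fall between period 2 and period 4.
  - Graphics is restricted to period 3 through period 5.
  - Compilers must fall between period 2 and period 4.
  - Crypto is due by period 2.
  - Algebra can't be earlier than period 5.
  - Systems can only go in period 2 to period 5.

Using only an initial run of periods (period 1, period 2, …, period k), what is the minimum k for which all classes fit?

5 periods

With at most 3 per period and 6 classes, at least 2 periods are needed.
Algebra can't be placed before period 5, so the schedule must run through at least period 5.
5 works (last occupied period: period 5): for example Graphics -> period 3; Systems -> period 2; Crypto -> period 1; Logic -> period 2; Algebra -> period 5; Compilers -> period 2.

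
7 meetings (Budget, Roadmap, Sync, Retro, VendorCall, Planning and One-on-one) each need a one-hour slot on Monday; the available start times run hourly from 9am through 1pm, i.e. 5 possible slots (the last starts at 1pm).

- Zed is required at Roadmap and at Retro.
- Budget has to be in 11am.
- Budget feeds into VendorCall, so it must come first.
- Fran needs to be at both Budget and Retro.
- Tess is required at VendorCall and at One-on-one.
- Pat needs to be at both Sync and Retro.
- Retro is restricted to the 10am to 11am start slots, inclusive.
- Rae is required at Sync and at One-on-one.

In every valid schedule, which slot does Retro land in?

Retro's window is 10am–11am.
Budget is fixed at 11am, and Retro can't share a slot with Budget.
So Retro must be 10am.

10am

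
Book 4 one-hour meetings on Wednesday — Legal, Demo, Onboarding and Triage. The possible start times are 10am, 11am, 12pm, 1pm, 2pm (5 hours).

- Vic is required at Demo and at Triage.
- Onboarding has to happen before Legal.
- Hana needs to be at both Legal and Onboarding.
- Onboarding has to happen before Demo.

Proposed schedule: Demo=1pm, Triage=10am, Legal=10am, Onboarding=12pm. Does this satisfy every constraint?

Invalid. Onboarding has to happen before Legal.

Vic is required at Demo and at Triage — holds.
Onboarding has to happen before Demo — holds.
Onboarding has to happen before Legal — violated.
Hana needs to be at both Legal and Onboarding — holds.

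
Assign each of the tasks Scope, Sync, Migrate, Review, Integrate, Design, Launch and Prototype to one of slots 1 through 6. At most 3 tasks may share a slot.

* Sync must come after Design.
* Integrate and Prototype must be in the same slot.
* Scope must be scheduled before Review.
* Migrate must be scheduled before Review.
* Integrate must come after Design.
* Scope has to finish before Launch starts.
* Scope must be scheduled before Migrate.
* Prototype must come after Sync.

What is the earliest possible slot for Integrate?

Integrate must be in the same slot as Prototype, which can't be before 3, so Integrate is at least 3.
Integrate at 3 is achievable: Launch -> 2, Sync -> 2, Integrate -> 3, Review -> 3, Scope -> 1, Prototype -> 3, Design -> 1, Migrate -> 2.

3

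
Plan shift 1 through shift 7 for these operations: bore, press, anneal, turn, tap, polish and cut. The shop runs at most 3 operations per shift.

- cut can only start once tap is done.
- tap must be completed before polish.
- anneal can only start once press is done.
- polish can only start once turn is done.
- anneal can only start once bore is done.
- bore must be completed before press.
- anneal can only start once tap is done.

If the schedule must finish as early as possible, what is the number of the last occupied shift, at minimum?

The precedence chain requires at least 3 distinct shifts.
With at most 3 per shift and 7 operations, at least 3 shifts are needed.
3 works (last occupied shift: shift 3): for example polish -> shift 2, turn -> shift 1, tap -> shift 1, anneal -> shift 3, press -> shift 2, cut -> shift 2, bore -> shift 1.

shift 3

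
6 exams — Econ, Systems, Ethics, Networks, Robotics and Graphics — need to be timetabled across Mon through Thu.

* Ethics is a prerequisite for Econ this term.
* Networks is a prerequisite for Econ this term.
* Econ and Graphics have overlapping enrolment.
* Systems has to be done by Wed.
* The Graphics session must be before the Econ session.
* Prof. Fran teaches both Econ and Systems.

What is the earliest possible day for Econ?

Tue

Precedence pushes Econ to at least Tue.
Econ at Tue is achievable: Ethics=Mon; Networks=Mon; Robotics=Mon; Systems=Mon; Econ=Tue; Graphics=Mon.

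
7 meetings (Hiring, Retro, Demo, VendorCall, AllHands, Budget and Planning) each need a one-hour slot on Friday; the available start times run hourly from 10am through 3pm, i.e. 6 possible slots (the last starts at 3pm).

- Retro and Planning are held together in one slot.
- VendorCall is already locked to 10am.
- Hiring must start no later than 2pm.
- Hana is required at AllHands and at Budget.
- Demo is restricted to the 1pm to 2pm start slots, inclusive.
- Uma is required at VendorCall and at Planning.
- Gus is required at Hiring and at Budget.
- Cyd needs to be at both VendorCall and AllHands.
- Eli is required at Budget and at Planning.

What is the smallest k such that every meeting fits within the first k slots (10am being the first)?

Demo can't be placed before 1pm — that is slot 4 counting from 10am — so the schedule must run through at least 4 slots.
4 works (last occupied slot: 1pm): for example Hiring in 10am; Budget in 12pm; Planning in 11am; VendorCall in 10am; Retro in 11am; AllHands in 11am; Demo in 1pm.

4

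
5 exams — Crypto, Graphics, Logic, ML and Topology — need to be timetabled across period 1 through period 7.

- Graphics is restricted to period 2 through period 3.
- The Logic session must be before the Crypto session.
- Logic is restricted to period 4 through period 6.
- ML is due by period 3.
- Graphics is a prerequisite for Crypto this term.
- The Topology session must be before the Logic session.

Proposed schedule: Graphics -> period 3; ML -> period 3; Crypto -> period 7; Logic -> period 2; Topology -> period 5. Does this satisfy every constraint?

The Topology session must be before the Logic session — violated.
Graphics is restricted to period 2 through period 3 — holds.
The Logic session must be before the Crypto session — holds.
ML is due by period 3 — holds.
Graphics is a prerequisite for Crypto this term — holds.
Logic is restricted to period 4 through period 6 — violated.

Invalid. Logic is restricted to period 4 through period 6.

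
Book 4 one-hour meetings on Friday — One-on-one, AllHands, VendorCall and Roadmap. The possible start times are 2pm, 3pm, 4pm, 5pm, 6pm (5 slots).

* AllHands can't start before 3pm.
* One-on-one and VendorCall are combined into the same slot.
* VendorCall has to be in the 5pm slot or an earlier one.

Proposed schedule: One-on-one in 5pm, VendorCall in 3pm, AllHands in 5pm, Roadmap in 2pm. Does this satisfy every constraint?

Invalid. One-on-one and VendorCall are combined into the same slot.

AllHands can't start before 3pm — holds.
VendorCall has to be in the 5pm slot or an earlier one — holds.
One-on-one and VendorCall are combined into the same slot — violated.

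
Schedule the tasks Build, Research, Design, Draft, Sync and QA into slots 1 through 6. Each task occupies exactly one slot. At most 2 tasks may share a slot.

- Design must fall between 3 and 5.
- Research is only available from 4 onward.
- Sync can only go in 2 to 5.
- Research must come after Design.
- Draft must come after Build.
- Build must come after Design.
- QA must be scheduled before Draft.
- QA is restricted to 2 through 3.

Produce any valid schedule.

Sync in 2; Design in 3; QA in 2; Build in 4; Research in 4; Draft in 5

Checking: QA(2) before Draft(5); Design(3) before Build(4); Design(3) before Research(4); Build(4) before Draft(5); Design=3 in [3,5]; Sync=2 in [2,5]; Research=4 in [4,6]; QA=2 in [2,3]; max 2 per slot (cap 2).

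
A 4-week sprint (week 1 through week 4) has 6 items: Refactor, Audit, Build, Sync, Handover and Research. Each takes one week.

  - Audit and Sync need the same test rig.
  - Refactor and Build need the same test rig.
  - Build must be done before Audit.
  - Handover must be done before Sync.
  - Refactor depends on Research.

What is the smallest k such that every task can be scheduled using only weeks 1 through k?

The precedence chain requires at least 2 distinct weeks.
Could 2 weeks be enough, i.e. nothing placed later than week 2? No: Audit must come after Build (at week 1 or later) → {week 2}; Sync must come after Handover (at week 1 or later) → {week 2}; Sync can't share with Audit (week 2) → nothing is left.
So 2 weeks is not enough.
3 works (last occupied week: week 3): for example Refactor -> week 2, Build -> week 1, Handover -> week 1, Research -> week 1, Audit -> week 2, Sync -> week 3.

3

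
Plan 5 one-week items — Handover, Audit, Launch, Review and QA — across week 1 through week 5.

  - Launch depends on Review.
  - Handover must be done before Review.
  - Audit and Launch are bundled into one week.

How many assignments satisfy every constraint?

50

Splitting on Handover: it can be week 1 (30), week 2 (15), week 3 (5). Listing each branch's schedules as (Audit, Launch, Review, QA) by week number:
Handover=week 1: (3,3,2,1) (3,3,2,2) (3,3,2,3) (3,3,2,4) (3,3,2,5) (4,4,2,1) (4,4,2,2) (4,4,2,3) (4,4,2,4) (4,4,2,5) (4,4,3,1) (4,4,3,2) (4,4,3,3) (4,4,3,4) (4,4,3,5) (5,5,2,1) (5,5,2,2) (5,5,2,3) (5,5,2,4) (5,5,2,5) (5,5,3,1) (5,5,3,2) (5,5,3,3) (5,5,3,4) (5,5,3,5) (5,5,4,1) (5,5,4,2) (5,5,4,3) (5,5,4,4) (5,5,4,5) — 30.
Handover=week 2: (4,4,3,1) (4,4,3,2) (4,4,3,3) (4,4,3,4) (4,4,3,5) (5,5,3,1) (5,5,3,2) (5,5,3,3) (5,5,3,4) (5,5,3,5) (5,5,4,1) (5,5,4,2) (5,5,4,3) (5,5,4,4) (5,5,4,5) — 15.
Handover=week 3: (5,5,4,1) (5,5,4,2) (5,5,4,3) (5,5,4,4) (5,5,4,5) — 5.
Summing: 30 + 15 + 5 = 50.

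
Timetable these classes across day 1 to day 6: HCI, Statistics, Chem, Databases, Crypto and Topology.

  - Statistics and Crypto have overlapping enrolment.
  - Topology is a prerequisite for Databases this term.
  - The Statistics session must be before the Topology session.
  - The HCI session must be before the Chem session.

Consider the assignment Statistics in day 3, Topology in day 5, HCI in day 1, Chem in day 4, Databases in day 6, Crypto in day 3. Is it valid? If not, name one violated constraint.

Topology is a prerequisite for Databases this term — holds.
Statistics and Crypto have overlapping enrolment — violated.
The HCI session must be before the Chem session — holds.
The Statistics session must be before the Topology session — holds.

No. Statistics and Crypto have overlapping enrolment is not satisfied.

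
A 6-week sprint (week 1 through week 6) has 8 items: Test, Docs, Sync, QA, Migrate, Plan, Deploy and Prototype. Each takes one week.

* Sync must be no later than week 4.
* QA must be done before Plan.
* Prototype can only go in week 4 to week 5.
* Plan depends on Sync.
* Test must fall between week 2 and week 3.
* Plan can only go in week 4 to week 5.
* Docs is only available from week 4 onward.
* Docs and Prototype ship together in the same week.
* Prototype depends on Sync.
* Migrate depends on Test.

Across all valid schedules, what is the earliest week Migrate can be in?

Precedence pushes Migrate to at least week 3.
Migrate at week 3 is achievable: Deploy -> week 1, Sync -> week 1, Plan -> week 4, Prototype -> week 4, Migrate -> week 3, Test -> week 2, QA -> week 1, Docs -> week 4.

week 3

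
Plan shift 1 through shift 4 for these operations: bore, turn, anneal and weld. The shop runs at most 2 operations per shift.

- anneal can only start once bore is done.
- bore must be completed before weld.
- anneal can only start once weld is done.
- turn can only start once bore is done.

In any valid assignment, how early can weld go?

shift 2

Precedence pushes weld to at least shift 2; downstream work caps weld at shift 3.
weld at shift 2 is achievable: anneal in shift 3, bore in shift 1, weld in shift 2, turn in shift 2.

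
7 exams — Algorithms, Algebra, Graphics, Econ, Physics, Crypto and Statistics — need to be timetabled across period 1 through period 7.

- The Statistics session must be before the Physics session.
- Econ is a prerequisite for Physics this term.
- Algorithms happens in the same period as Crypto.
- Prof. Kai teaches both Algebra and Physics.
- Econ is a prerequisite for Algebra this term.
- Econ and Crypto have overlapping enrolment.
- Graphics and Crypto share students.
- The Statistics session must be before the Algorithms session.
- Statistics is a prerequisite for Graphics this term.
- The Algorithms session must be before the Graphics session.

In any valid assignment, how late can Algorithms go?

Precedence pushes Algorithms to at least period 2; downstream work caps Algorithms at period 6.
Algorithms at period 6 is achievable: Crypto -> period 6; Algebra -> period 3; Physics -> period 2; Econ -> period 1; Algorithms -> period 6; Statistics -> period 1; Graphics -> period 7.

period 6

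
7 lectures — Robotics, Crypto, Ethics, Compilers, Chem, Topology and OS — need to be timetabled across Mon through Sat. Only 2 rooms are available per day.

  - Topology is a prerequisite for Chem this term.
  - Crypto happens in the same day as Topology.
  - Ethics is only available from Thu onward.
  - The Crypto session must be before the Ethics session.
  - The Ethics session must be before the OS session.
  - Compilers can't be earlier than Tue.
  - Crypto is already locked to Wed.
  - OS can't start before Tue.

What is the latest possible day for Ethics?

Ethics is available from Thu; downstream work caps Ethics at Fri.
Ethics at Fri is achievable: Compilers in Tue; OS in Sat; Crypto in Wed; Robotics in Mon; Ethics in Fri; Topology in Wed; Chem in Thu.

Fri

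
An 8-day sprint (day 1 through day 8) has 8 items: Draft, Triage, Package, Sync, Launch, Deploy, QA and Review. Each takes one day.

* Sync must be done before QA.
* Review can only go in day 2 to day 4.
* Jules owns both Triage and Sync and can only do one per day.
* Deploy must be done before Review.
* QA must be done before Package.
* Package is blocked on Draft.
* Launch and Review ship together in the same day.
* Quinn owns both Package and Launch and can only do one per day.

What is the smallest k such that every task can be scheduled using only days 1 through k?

The precedence chain requires at least 3 distinct days.
3 works (last occupied day: day 3): for example QA=day 2; Deploy=day 1; Draft=day 1; Triage=day 2; Launch=day 2; Sync=day 1; Package=day 3; Review=day 2.

3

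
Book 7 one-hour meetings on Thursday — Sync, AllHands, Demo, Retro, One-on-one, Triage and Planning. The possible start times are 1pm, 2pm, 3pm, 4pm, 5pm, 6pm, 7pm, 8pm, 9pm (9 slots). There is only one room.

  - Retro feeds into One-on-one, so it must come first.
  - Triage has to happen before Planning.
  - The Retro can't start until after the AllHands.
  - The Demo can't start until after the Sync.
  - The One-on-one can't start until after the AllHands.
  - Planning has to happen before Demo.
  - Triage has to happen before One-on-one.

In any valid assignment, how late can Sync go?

8pm

Downstream work caps Sync at 8pm.
Sync at 8pm is achievable: AllHands=1pm; One-on-one=4pm; Sync=8pm; Retro=2pm; Triage=3pm; Planning=5pm; Demo=9pm.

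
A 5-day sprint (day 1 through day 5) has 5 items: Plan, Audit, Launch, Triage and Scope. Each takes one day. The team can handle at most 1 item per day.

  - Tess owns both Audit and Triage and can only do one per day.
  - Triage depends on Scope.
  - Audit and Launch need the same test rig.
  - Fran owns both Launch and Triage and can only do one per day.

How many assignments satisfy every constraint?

Splitting on Plan: it can be day 1 (12), day 2 (12), day 3 (12), day 4 (12), day 5 (12). Listing each branch's schedules as (Audit, Launch, Triage, Scope) by day number:
Plan=day 1: (2,3,5,4) (2,4,5,3) (2,5,4,3) (3,2,5,4) (3,4,5,2) (3,5,4,2) (4,2,5,3) (4,3,5,2) (4,5,3,2) (5,2,4,3) (5,3,4,2) (5,4,3,2) — 12.
Plan=day 2: (1,3,5,4) (1,4,5,3) (1,5,4,3) (3,1,5,4) (3,4,5,1) (3,5,4,1) (4,1,5,3) (4,3,5,1) (4,5,3,1) (5,1,4,3) (5,3,4,1) (5,4,3,1) — 12.
Plan=day 3: (1,2,5,4) (1,4,5,2) (1,5,4,2) (2,1,5,4) (2,4,5,1) (2,5,4,1) (4,1,5,2) (4,2,5,1) (4,5,2,1) (5,1,4,2) (5,2,4,1) (5,4,2,1) — 12.
Plan=day 4: (1,2,5,3) (1,3,5,2) (1,5,3,2) (2,1,5,3) (2,3,5,1) (2,5,3,1) (3,1,5,2) (3,2,5,1) (3,5,2,1) (5,1,3,2) (5,2,3,1) (5,3,2,1) — 12.
Plan=day 5: (1,2,4,3) (1,3,4,2) (1,4,3,2) (2,1,4,3) (2,3,4,1) (2,4,3,1) (3,1,4,2) (3,2,4,1) (3,4,2,1) (4,1,3,2) (4,2,3,1) (4,3,2,1) — 12.
Summing: 12 + 12 + 12 + 12 + 12 = 60.

60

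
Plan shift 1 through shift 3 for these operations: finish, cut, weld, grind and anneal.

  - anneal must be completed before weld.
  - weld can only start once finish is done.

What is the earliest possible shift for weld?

shift 2

Precedence pushes weld to at least shift 2.
weld at shift 2 is achievable: weld -> shift 2; finish -> shift 1; cut -> shift 1; anneal -> shift 1; grind -> shift 1.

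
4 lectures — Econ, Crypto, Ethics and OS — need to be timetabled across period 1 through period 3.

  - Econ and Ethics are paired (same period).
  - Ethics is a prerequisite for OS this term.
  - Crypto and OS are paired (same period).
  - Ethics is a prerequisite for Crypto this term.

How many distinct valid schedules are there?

3

Enumerating: Econ=period 1; Ethics=period 1; OS=period 2; Crypto=period 2 | Econ in period 1; Crypto in period 3; OS in period 3; Ethics in period 1 | OS in period 3; Crypto in period 3; Econ in period 2; Ethics in period 2.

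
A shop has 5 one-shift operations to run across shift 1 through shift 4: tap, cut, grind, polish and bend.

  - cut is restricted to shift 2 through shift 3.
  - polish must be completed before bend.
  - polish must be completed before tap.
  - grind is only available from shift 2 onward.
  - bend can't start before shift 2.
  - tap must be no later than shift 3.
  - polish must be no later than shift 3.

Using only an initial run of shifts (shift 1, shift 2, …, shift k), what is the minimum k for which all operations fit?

The precedence chain requires at least 2 distinct shifts.
2 works (last occupied shift: shift 2): for example grind in shift 2, cut in shift 2, polish in shift 1, tap in shift 2, bend in shift 2.

2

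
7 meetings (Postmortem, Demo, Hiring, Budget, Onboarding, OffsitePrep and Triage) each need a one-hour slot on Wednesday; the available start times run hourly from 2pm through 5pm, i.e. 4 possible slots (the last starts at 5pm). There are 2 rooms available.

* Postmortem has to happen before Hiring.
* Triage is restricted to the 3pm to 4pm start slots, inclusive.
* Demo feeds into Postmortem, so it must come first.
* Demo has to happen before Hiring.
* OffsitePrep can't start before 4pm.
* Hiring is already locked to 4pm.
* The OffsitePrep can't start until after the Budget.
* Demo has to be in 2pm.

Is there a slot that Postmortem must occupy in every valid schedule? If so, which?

3pm

Demo is fixed at 2pm and must come before Postmortem, so Postmortem is at least 3pm.
Hiring is fixed at 4pm and must come after Postmortem, so Postmortem is at most 3pm.
So Postmortem must be 3pm.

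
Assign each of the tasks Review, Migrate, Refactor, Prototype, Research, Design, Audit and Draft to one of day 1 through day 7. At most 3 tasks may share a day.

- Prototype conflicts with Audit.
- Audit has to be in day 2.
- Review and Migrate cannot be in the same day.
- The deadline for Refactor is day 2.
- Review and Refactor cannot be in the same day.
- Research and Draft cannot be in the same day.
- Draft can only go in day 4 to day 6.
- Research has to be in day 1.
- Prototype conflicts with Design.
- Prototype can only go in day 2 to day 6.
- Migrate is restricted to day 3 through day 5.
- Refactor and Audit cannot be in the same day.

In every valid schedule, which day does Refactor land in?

Refactor's window is day 1–day 2.
Audit is fixed at day 2, and Refactor can't share a day with Audit.
So Refactor must be day 1.

day 1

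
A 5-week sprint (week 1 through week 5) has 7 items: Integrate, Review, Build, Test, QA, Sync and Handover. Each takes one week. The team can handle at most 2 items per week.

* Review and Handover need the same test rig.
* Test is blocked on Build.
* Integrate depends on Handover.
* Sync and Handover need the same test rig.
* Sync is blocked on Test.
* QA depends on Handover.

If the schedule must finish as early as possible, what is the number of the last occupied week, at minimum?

4

The precedence chain requires at least 3 distinct weeks.
With at most 2 per week and 7 tasks, at least 4 weeks are needed.
4 works (last occupied week: week 4): for example Handover in week 1, QA in week 3, Review in week 4, Integrate in week 2, Test in week 2, Build in week 1, Sync in week 3.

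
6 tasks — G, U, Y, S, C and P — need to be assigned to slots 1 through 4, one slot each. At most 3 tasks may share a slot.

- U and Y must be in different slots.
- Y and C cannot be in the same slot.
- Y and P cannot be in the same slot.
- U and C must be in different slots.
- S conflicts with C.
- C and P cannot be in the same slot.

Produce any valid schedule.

C -> 3, P -> 4, U -> 1, S -> 1, G -> 1, Y -> 2

Checking: Y(2) != C(3); S(1) != C(3); U(1) != C(3); U(1) != Y(2); Y(2) != P(4); C(3) != P(4); max 3 per slot (cap 3).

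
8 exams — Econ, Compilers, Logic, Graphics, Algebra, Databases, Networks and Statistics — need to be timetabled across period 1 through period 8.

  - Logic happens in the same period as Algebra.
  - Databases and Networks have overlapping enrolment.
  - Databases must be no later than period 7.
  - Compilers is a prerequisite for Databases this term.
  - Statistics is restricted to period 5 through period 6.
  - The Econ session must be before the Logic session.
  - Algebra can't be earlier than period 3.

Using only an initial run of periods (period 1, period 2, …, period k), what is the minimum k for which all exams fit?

5

The precedence chain requires at least 2 distinct periods.
Statistics can't be placed before period 5, so the schedule must run through at least period 5.
5 works (last occupied period: period 5): for example Networks -> period 1, Graphics -> period 1, Logic -> period 3, Algebra -> period 3, Statistics -> period 5, Compilers -> period 1, Databases -> period 2, Econ -> period 1.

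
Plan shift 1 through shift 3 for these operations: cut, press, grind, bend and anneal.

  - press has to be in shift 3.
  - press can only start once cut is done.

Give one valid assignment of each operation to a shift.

bend in shift 1; cut in shift 1; press in shift 3; anneal in shift 1; grind in shift 1

Checking: cut(shift 1) before press(shift 3); press=shift 3 in [shift 3,shift 3].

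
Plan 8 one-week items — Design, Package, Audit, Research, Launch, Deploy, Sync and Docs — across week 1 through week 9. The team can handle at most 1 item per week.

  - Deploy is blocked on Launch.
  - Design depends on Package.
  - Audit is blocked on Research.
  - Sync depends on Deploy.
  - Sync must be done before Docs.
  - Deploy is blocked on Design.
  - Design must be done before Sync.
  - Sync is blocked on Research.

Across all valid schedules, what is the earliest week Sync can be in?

week 6

Precedence pushes Sync to at least week 4; downstream work caps Sync at week 8.
Sync at week 6 is achievable: Design in week 2, Audit in week 7, Docs in week 8, Research in week 5, Package in week 1, Deploy in week 4, Launch in week 3, Sync in week 6.
Nothing earlier works — the capacity limit rule out every week before week 6.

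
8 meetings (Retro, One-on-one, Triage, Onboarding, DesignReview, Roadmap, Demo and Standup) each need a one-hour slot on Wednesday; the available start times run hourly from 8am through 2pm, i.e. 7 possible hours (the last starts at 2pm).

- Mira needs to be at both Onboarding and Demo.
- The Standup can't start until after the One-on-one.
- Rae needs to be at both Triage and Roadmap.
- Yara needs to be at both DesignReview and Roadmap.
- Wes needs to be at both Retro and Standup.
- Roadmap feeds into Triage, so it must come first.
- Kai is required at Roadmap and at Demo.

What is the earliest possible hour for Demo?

8am

Demo at 8am is achievable: One-on-one -> 8am, Onboarding -> 9am, Standup -> 9am, Demo -> 8am, Retro -> 8am, Roadmap -> 9am, DesignReview -> 8am, Triage -> 10am.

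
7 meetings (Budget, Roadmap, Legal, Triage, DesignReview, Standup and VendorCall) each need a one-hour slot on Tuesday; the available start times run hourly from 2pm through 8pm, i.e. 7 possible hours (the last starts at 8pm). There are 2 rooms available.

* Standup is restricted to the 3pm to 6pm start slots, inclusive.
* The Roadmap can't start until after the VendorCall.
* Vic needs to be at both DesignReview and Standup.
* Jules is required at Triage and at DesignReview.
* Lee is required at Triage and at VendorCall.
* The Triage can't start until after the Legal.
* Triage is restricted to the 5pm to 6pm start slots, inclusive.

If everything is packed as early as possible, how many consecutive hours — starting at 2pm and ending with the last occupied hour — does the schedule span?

4 hours

The precedence chain requires at least 2 distinct hours.
With at most 2 per hour and 7 meetings, at least 4 hours are needed.
Triage can't be placed before 5pm — that is hour 4 counting from 2pm — so the schedule must run through at least 4 hours.
4 works (last occupied hour: 5pm): for example Roadmap in 3pm, Standup in 3pm, Budget in 4pm, Triage in 5pm, VendorCall in 2pm, DesignReview in 4pm, Legal in 2pm.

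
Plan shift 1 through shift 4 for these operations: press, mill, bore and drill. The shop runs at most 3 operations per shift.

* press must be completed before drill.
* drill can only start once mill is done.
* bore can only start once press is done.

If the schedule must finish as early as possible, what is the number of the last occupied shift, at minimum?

The precedence chain requires at least 2 distinct shifts.
With at most 3 per shift and 4 operations, at least 2 shifts are needed.
2 works (last occupied shift: shift 2): for example press in shift 1; mill in shift 1; bore in shift 2; drill in shift 2.

shift 2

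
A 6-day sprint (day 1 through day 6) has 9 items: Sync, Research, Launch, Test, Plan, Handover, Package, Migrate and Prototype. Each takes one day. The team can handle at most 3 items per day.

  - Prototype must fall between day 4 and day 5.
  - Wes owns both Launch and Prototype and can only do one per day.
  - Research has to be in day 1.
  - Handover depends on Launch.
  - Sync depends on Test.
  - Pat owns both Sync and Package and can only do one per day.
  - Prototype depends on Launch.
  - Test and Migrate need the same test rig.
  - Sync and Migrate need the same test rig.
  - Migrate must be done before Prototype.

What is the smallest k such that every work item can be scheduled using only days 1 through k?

The precedence chain requires at least 2 distinct days.
With at most 3 per day and 9 work items, at least 3 days are needed.
Prototype can't be placed before day 4, so the schedule must run through at least day 4.
4 works (last occupied day: day 4): for example Plan -> day 2, Test -> day 1, Prototype -> day 4, Migrate -> day 3, Sync -> day 2, Package -> day 3, Research -> day 1, Handover -> day 2, Launch -> day 1.

4 days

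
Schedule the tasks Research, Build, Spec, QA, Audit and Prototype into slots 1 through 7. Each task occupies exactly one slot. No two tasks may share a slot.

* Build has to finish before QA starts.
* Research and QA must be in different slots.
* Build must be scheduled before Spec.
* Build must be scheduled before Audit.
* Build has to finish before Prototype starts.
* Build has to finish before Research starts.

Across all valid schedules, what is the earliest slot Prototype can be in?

2

Precedence pushes Prototype to at least 2.
Prototype at 2 is achievable: Build in 1, Research in 3, Audit in 6, QA in 5, Prototype in 2, Spec in 4.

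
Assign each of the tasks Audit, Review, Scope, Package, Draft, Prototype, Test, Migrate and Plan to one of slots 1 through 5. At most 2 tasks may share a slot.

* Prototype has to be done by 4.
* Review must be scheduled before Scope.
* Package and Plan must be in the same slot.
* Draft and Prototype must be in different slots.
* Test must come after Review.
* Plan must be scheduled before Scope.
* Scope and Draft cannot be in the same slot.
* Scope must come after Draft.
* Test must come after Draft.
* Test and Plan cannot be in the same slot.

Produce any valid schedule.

Review -> 1; Scope -> 4; Prototype -> 1; Migrate -> 5; Plan -> 3; Package -> 3; Test -> 4; Audit -> 2; Draft -> 2

Checking: Draft(2) before Test(4); Plan(3) before Scope(4); Review(1) before Test(4); Draft(2) before Scope(4); Review(1) before Scope(4); Scope(4) != Draft(2); Test(4) != Plan(3); Draft(2) != Prototype(1); Package = Plan = 3; Prototype=1 in [1,4]; max 2 per slot (cap 2).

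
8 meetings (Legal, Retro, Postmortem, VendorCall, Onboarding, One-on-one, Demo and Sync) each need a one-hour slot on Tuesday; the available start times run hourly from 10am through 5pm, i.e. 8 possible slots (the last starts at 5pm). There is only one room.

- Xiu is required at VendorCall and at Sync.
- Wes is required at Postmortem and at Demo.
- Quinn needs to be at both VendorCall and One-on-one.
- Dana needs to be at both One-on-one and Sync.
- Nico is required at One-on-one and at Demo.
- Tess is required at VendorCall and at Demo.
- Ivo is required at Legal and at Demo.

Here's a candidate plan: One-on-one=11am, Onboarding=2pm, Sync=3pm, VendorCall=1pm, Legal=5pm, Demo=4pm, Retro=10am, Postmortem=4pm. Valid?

Tess is required at VendorCall and at Demo — holds.
Dana needs to be at both One-on-one and Sync — holds.
Wes is required at Postmortem and at Demo — violated.
Ivo is required at Legal and at Demo — holds.
There is only one room — violated.
Nico is required at One-on-one and at Demo — holds.
Quinn needs to be at both VendorCall and One-on-one — holds.
Xiu is required at VendorCall and at Sync — holds.

Invalid. Wes is required at Postmortem and at Demo.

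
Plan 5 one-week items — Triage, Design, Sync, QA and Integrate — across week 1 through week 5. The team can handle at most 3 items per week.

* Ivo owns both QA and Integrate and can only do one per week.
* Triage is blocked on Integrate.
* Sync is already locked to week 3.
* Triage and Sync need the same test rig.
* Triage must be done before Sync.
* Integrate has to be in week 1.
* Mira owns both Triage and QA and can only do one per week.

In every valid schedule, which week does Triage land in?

week 2

Integrate is fixed at week 1 and must come before Triage, so Triage is at least week 2.
Sync is fixed at week 3 and must come after Triage, so Triage is at most week 2.
So Triage must be week 2.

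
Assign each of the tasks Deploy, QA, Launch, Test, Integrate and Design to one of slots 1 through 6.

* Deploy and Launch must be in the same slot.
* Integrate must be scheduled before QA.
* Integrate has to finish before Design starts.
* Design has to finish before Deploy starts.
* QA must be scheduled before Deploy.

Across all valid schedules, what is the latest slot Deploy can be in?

Precedence pushes Deploy to at least 3.
Deploy at 6 is achievable: Integrate in 1, QA in 2, Test in 1, Launch in 6, Deploy in 6, Design in 2.

6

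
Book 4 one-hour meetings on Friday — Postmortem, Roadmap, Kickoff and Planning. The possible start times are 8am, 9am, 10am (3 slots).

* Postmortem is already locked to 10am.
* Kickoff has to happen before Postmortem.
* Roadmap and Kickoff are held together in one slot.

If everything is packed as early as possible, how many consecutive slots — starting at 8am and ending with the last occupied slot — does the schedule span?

3 slots

The precedence chain requires at least 2 distinct slots.
Postmortem can't be placed before 10am — that is slot 3 counting from 8am — so the schedule must run through at least 3 slots.
3 works (last occupied slot: 10am): for example Kickoff=8am; Postmortem=10am; Roadmap=8am; Planning=8am.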